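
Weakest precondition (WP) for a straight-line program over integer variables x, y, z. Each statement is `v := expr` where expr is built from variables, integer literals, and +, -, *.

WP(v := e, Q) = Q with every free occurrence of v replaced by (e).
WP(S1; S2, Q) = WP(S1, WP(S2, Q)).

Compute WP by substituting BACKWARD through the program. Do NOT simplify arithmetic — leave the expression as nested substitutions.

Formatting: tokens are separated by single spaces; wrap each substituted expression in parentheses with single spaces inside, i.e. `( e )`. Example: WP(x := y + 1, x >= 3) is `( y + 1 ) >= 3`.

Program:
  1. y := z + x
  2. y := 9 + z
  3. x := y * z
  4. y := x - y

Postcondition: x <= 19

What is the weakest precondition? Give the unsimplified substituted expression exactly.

Answer: ( ( 9 + z ) * z ) <= 19

Derivation:
post: x <= 19
stmt 4: y := x - y  -- replace 0 occurrence(s) of y with (x - y)
  => x <= 19
stmt 3: x := y * z  -- replace 1 occurrence(s) of x with (y * z)
  => ( y * z ) <= 19
stmt 2: y := 9 + z  -- replace 1 occurrence(s) of y with (9 + z)
  => ( ( 9 + z ) * z ) <= 19
stmt 1: y := z + x  -- replace 0 occurrence(s) of y with (z + x)
  => ( ( 9 + z ) * z ) <= 19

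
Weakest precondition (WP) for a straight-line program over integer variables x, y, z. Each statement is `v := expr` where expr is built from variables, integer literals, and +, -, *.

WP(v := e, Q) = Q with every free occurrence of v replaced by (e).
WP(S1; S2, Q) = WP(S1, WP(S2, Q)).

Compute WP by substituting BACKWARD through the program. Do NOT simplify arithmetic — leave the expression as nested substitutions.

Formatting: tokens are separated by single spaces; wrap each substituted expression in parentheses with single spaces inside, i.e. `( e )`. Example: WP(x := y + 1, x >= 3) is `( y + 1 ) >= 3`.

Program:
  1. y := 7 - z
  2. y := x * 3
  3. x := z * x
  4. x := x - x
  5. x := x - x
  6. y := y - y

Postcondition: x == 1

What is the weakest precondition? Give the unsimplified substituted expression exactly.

Answer: ( ( ( z * x ) - ( z * x ) ) - ( ( z * x ) - ( z * x ) ) ) == 1

Derivation:
post: x == 1
stmt 6: y := y - y  -- replace 0 occurrence(s) of y with (y - y)
  => x == 1
stmt 5: x := x - x  -- replace 1 occurrence(s) of x with (x - x)
  => ( x - x ) == 1
stmt 4: x := x - x  -- replace 2 occurrence(s) of x with (x - x)
  => ( ( x - x ) - ( x - x ) ) == 1
stmt 3: x := z * x  -- replace 4 occurrence(s) of x with (z * x)
  => ( ( ( z * x ) - ( z * x ) ) - ( ( z * x ) - ( z * x ) ) ) == 1
stmt 2: y := x * 3  -- replace 0 occurrence(s) of y with (x * 3)
  => ( ( ( z * x ) - ( z * x ) ) - ( ( z * x ) - ( z * x ) ) ) == 1
stmt 1: y := 7 - z  -- replace 0 occurrence(s) of y with (7 - z)
  => ( ( ( z * x ) - ( z * x ) ) - ( ( z * x ) - ( z * x ) ) ) == 1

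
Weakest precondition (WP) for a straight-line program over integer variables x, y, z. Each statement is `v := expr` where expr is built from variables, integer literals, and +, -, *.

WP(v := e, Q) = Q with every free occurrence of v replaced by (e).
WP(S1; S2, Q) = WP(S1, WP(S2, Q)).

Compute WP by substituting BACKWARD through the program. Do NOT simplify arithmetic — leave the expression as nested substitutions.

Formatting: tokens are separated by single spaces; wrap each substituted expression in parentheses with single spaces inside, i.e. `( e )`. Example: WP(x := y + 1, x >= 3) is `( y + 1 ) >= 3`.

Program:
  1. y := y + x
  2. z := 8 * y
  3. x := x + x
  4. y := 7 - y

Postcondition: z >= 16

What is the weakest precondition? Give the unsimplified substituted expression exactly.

post: z >= 16
stmt 4: y := 7 - y  -- replace 0 occurrence(s) of y with (7 - y)
  => z >= 16
stmt 3: x := x + x  -- replace 0 occurrence(s) of x with (x + x)
  => z >= 16
stmt 2: z := 8 * y  -- replace 1 occurrence(s) of z with (8 * y)
  => ( 8 * y ) >= 16
stmt 1: y := y + x  -- replace 1 occurrence(s) of y with (y + x)
  => ( 8 * ( y + x ) ) >= 16

Answer: ( 8 * ( y + x ) ) >= 16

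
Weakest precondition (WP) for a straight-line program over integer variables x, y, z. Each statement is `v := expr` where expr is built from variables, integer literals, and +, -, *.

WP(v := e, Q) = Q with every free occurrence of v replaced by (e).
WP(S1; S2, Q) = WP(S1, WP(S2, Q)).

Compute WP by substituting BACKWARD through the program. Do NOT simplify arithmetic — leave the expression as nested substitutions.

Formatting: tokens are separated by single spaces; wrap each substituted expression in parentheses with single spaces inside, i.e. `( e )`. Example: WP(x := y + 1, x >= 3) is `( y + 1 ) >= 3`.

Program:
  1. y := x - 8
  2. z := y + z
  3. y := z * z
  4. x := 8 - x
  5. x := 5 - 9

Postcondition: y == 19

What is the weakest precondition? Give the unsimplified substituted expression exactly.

post: y == 19
stmt 5: x := 5 - 9  -- replace 0 occurrence(s) of x with (5 - 9)
  => y == 19
stmt 4: x := 8 - x  -- replace 0 occurrence(s) of x with (8 - x)
  => y == 19
stmt 3: y := z * z  -- replace 1 occurrence(s) of y with (z * z)
  => ( z * z ) == 19
stmt 2: z := y + z  -- replace 2 occurrence(s) of z with (y + z)
  => ( ( y + z ) * ( y + z ) ) == 19
stmt 1: y := x - 8  -- replace 2 occurrence(s) of y with (x - 8)
  => ( ( ( x - 8 ) + z ) * ( ( x - 8 ) + z ) ) == 19

Answer: ( ( ( x - 8 ) + z ) * ( ( x - 8 ) + z ) ) == 19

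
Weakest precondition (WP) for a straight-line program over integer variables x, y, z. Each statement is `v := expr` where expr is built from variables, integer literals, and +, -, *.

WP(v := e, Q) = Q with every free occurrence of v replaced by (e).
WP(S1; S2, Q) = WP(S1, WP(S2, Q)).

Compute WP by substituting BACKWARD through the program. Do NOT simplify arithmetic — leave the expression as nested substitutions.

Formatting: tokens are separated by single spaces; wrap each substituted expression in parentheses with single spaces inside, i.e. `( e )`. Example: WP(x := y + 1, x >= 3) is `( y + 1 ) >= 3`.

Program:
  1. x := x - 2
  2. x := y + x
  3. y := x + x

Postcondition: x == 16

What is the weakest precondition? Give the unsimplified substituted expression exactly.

post: x == 16
stmt 3: y := x + x  -- replace 0 occurrence(s) of y with (x + x)
  => x == 16
stmt 2: x := y + x  -- replace 1 occurrence(s) of x with (y + x)
  => ( y + x ) == 16
stmt 1: x := x - 2  -- replace 1 occurrence(s) of x with (x - 2)
  => ( y + ( x - 2 ) ) == 16

Answer: ( y + ( x - 2 ) ) == 16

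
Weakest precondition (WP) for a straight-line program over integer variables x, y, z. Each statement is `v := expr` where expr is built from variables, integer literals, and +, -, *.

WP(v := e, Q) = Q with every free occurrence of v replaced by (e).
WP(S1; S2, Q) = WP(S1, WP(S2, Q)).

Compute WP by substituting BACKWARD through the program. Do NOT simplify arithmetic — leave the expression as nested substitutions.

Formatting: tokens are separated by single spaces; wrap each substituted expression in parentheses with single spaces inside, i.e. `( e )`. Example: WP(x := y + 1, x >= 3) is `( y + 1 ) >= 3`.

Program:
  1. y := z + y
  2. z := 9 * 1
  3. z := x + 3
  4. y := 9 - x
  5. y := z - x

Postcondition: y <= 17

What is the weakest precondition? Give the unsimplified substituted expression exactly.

Answer: ( ( x + 3 ) - x ) <= 17

Derivation:
post: y <= 17
stmt 5: y := z - x  -- replace 1 occurrence(s) of y with (z - x)
  => ( z - x ) <= 17
stmt 4: y := 9 - x  -- replace 0 occurrence(s) of y with (9 - x)
  => ( z - x ) <= 17
stmt 3: z := x + 3  -- replace 1 occurrence(s) of z with (x + 3)
  => ( ( x + 3 ) - x ) <= 17
stmt 2: z := 9 * 1  -- replace 0 occurrence(s) of z with (9 * 1)
  => ( ( x + 3 ) - x ) <= 17
stmt 1: y := z + y  -- replace 0 occurrence(s) of y with (z + y)
  => ( ( x + 3 ) - x ) <= 17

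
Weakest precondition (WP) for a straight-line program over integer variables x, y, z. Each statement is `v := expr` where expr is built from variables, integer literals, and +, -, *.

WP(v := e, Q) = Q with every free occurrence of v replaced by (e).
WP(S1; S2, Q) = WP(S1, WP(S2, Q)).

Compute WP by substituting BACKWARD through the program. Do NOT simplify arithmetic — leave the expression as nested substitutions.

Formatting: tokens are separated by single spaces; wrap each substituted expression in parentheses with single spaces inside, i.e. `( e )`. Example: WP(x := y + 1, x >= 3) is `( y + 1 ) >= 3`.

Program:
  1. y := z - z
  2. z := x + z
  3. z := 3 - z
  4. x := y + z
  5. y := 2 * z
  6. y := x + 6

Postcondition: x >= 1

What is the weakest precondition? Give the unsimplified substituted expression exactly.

post: x >= 1
stmt 6: y := x + 6  -- replace 0 occurrence(s) of y with (x + 6)
  => x >= 1
stmt 5: y := 2 * z  -- replace 0 occurrence(s) of y with (2 * z)
  => x >= 1
stmt 4: x := y + z  -- replace 1 occurrence(s) of x with (y + z)
  => ( y + z ) >= 1
stmt 3: z := 3 - z  -- replace 1 occurrence(s) of z with (3 - z)
  => ( y + ( 3 - z ) ) >= 1
stmt 2: z := x + z  -- replace 1 occurrence(s) of z with (x + z)
  => ( y + ( 3 - ( x + z ) ) ) >= 1
stmt 1: y := z - z  -- replace 1 occurrence(s) of y with (z - z)
  => ( ( z - z ) + ( 3 - ( x + z ) ) ) >= 1

Answer: ( ( z - z ) + ( 3 - ( x + z ) ) ) >= 1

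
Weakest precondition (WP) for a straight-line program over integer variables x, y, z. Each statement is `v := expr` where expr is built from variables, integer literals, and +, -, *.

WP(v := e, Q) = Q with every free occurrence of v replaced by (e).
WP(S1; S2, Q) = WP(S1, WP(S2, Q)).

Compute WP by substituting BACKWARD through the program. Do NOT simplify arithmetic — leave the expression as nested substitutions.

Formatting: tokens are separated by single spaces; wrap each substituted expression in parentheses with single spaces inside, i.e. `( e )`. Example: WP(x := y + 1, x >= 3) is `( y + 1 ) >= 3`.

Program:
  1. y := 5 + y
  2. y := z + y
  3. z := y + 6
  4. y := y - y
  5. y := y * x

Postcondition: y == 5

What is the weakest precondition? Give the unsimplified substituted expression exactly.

Answer: ( ( ( z + ( 5 + y ) ) - ( z + ( 5 + y ) ) ) * x ) == 5

Derivation:
post: y == 5
stmt 5: y := y * x  -- replace 1 occurrence(s) of y with (y * x)
  => ( y * x ) == 5
stmt 4: y := y - y  -- replace 1 occurrence(s) of y with (y - y)
  => ( ( y - y ) * x ) == 5
stmt 3: z := y + 6  -- replace 0 occurrence(s) of z with (y + 6)
  => ( ( y - y ) * x ) == 5
stmt 2: y := z + y  -- replace 2 occurrence(s) of y with (z + y)
  => ( ( ( z + y ) - ( z + y ) ) * x ) == 5
stmt 1: y := 5 + y  -- replace 2 occurrence(s) of y with (5 + y)
  => ( ( ( z + ( 5 + y ) ) - ( z + ( 5 + y ) ) ) * x ) == 5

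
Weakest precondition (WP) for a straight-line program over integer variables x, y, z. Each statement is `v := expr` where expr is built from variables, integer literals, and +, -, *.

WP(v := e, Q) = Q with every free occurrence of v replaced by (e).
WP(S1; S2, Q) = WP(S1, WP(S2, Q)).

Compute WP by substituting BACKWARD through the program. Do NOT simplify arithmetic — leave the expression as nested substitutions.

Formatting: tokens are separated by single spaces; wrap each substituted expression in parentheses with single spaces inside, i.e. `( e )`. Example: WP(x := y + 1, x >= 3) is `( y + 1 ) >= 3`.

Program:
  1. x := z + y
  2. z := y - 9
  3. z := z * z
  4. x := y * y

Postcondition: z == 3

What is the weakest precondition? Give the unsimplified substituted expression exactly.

Answer: ( ( y - 9 ) * ( y - 9 ) ) == 3

Derivation:
post: z == 3
stmt 4: x := y * y  -- replace 0 occurrence(s) of x with (y * y)
  => z == 3
stmt 3: z := z * z  -- replace 1 occurrence(s) of z with (z * z)
  => ( z * z ) == 3
stmt 2: z := y - 9  -- replace 2 occurrence(s) of z with (y - 9)
  => ( ( y - 9 ) * ( y - 9 ) ) == 3
stmt 1: x := z + y  -- replace 0 occurrence(s) of x with (z + y)
  => ( ( y - 9 ) * ( y - 9 ) ) == 3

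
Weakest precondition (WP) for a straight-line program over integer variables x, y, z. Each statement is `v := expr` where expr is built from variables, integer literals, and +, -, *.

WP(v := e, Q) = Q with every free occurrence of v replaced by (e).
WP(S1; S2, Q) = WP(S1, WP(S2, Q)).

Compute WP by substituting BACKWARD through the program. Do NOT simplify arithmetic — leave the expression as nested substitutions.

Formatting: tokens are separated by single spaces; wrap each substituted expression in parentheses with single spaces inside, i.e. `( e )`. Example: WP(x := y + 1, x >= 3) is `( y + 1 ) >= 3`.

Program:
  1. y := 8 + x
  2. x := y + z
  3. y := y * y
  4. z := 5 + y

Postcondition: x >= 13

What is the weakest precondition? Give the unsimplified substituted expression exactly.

post: x >= 13
stmt 4: z := 5 + y  -- replace 0 occurrence(s) of z with (5 + y)
  => x >= 13
stmt 3: y := y * y  -- replace 0 occurrence(s) of y with (y * y)
  => x >= 13
stmt 2: x := y + z  -- replace 1 occurrence(s) of x with (y + z)
  => ( y + z ) >= 13
stmt 1: y := 8 + x  -- replace 1 occurrence(s) of y with (8 + x)
  => ( ( 8 + x ) + z ) >= 13

Answer: ( ( 8 + x ) + z ) >= 13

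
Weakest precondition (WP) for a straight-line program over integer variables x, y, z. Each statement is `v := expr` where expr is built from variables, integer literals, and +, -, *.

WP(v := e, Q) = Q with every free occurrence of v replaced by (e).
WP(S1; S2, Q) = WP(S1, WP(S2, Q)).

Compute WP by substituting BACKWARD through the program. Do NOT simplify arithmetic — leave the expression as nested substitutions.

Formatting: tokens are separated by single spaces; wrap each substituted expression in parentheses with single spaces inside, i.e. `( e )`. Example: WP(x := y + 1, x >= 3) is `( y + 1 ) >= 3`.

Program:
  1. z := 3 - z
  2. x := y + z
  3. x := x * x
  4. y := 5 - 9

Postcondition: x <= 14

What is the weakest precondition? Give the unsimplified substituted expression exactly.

post: x <= 14
stmt 4: y := 5 - 9  -- replace 0 occurrence(s) of y with (5 - 9)
  => x <= 14
stmt 3: x := x * x  -- replace 1 occurrence(s) of x with (x * x)
  => ( x * x ) <= 14
stmt 2: x := y + z  -- replace 2 occurrence(s) of x with (y + z)
  => ( ( y + z ) * ( y + z ) ) <= 14
stmt 1: z := 3 - z  -- replace 2 occurrence(s) of z with (3 - z)
  => ( ( y + ( 3 - z ) ) * ( y + ( 3 - z ) ) ) <= 14

Answer: ( ( y + ( 3 - z ) ) * ( y + ( 3 - z ) ) ) <= 14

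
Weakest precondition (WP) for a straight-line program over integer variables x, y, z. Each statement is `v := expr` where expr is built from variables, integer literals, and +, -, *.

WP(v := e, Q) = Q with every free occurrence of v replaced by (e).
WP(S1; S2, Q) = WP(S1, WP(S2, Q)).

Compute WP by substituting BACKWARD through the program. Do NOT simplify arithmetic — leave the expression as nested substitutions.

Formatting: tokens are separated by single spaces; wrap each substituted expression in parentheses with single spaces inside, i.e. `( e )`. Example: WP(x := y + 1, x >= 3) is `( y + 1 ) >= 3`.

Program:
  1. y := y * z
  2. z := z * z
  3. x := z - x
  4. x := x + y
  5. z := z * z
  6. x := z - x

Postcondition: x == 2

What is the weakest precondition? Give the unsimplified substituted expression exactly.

post: x == 2
stmt 6: x := z - x  -- replace 1 occurrence(s) of x with (z - x)
  => ( z - x ) == 2
stmt 5: z := z * z  -- replace 1 occurrence(s) of z with (z * z)
  => ( ( z * z ) - x ) == 2
stmt 4: x := x + y  -- replace 1 occurrence(s) of x with (x + y)
  => ( ( z * z ) - ( x + y ) ) == 2
stmt 3: x := z - x  -- replace 1 occurrence(s) of x with (z - x)
  => ( ( z * z ) - ( ( z - x ) + y ) ) == 2
stmt 2: z := z * z  -- replace 3 occurrence(s) of z with (z * z)
  => ( ( ( z * z ) * ( z * z ) ) - ( ( ( z * z ) - x ) + y ) ) == 2
stmt 1: y := y * z  -- replace 1 occurrence(s) of y with (y * z)
  => ( ( ( z * z ) * ( z * z ) ) - ( ( ( z * z ) - x ) + ( y * z ) ) ) == 2

Answer: ( ( ( z * z ) * ( z * z ) ) - ( ( ( z * z ) - x ) + ( y * z ) ) ) == 2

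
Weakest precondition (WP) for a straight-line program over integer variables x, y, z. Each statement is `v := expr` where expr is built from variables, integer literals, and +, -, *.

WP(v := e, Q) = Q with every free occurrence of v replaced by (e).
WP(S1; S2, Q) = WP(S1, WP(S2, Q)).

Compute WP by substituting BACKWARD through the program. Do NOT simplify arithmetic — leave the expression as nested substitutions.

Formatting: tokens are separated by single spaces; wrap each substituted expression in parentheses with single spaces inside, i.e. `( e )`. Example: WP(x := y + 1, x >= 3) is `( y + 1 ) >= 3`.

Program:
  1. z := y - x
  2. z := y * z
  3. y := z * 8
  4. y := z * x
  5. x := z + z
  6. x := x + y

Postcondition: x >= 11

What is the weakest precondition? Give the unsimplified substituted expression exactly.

post: x >= 11
stmt 6: x := x + y  -- replace 1 occurrence(s) of x with (x + y)
  => ( x + y ) >= 11
stmt 5: x := z + z  -- replace 1 occurrence(s) of x with (z + z)
  => ( ( z + z ) + y ) >= 11
stmt 4: y := z * x  -- replace 1 occurrence(s) of y with (z * x)
  => ( ( z + z ) + ( z * x ) ) >= 11
stmt 3: y := z * 8  -- replace 0 occurrence(s) of y with (z * 8)
  => ( ( z + z ) + ( z * x ) ) >= 11
stmt 2: z := y * z  -- replace 3 occurrence(s) of z with (y * z)
  => ( ( ( y * z ) + ( y * z ) ) + ( ( y * z ) * x ) ) >= 11
stmt 1: z := y - x  -- replace 3 occurrence(s) of z with (y - x)
  => ( ( ( y * ( y - x ) ) + ( y * ( y - x ) ) ) + ( ( y * ( y - x ) ) * x ) ) >= 11

Answer: ( ( ( y * ( y - x ) ) + ( y * ( y - x ) ) ) + ( ( y * ( y - x ) ) * x ) ) >= 11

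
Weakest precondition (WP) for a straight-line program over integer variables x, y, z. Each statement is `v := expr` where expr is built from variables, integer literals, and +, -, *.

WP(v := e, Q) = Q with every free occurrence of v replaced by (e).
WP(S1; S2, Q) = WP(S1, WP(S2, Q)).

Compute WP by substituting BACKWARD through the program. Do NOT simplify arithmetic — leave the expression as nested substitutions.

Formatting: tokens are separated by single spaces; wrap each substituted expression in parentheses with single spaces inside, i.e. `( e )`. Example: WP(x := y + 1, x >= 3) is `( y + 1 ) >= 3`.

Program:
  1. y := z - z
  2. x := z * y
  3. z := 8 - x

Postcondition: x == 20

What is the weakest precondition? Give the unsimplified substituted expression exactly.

post: x == 20
stmt 3: z := 8 - x  -- replace 0 occurrence(s) of z with (8 - x)
  => x == 20
stmt 2: x := z * y  -- replace 1 occurrence(s) of x with (z * y)
  => ( z * y ) == 20
stmt 1: y := z - z  -- replace 1 occurrence(s) of y with (z - z)
  => ( z * ( z - z ) ) == 20

Answer: ( z * ( z - z ) ) == 20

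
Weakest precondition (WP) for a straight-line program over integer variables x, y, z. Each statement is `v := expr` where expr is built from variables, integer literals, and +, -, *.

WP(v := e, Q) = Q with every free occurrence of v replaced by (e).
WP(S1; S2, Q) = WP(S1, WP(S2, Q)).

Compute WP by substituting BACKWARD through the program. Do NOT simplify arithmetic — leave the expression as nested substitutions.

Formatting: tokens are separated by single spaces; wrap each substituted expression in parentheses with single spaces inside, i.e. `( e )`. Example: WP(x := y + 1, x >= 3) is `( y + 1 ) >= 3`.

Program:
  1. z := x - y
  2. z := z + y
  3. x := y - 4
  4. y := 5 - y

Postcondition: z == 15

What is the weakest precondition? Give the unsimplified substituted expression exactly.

Answer: ( ( x - y ) + y ) == 15

Derivation:
post: z == 15
stmt 4: y := 5 - y  -- replace 0 occurrence(s) of y with (5 - y)
  => z == 15
stmt 3: x := y - 4  -- replace 0 occurrence(s) of x with (y - 4)
  => z == 15
stmt 2: z := z + y  -- replace 1 occurrence(s) of z with (z + y)
  => ( z + y ) == 15
stmt 1: z := x - y  -- replace 1 occurrence(s) of z with (x - y)
  => ( ( x - y ) + y ) == 15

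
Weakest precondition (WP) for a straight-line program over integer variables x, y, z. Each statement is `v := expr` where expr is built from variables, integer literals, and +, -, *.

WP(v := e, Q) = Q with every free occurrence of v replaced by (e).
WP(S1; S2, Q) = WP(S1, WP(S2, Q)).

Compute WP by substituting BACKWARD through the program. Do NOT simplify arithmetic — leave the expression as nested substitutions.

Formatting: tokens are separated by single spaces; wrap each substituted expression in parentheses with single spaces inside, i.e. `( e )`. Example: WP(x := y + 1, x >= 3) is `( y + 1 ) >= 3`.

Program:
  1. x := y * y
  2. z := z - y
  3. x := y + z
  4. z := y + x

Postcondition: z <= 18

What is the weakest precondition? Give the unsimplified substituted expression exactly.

post: z <= 18
stmt 4: z := y + x  -- replace 1 occurrence(s) of z with (y + x)
  => ( y + x ) <= 18
stmt 3: x := y + z  -- replace 1 occurrence(s) of x with (y + z)
  => ( y + ( y + z ) ) <= 18
stmt 2: z := z - y  -- replace 1 occurrence(s) of z with (z - y)
  => ( y + ( y + ( z - y ) ) ) <= 18
stmt 1: x := y * y  -- replace 0 occurrence(s) of x with (y * y)
  => ( y + ( y + ( z - y ) ) ) <= 18

Answer: ( y + ( y + ( z - y ) ) ) <= 18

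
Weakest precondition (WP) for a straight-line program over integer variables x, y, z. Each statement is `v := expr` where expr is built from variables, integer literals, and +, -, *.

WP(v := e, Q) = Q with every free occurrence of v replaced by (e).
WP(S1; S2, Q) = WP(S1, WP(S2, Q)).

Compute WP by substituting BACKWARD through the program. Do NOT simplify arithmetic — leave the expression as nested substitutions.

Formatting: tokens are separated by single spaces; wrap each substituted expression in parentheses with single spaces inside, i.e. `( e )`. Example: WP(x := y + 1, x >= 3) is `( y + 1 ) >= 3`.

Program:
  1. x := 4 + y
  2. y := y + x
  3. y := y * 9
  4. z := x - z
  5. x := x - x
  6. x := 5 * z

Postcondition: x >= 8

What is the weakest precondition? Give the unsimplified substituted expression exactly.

Answer: ( 5 * ( ( 4 + y ) - z ) ) >= 8

Derivation:
post: x >= 8
stmt 6: x := 5 * z  -- replace 1 occurrence(s) of x with (5 * z)
  => ( 5 * z ) >= 8
stmt 5: x := x - x  -- replace 0 occurrence(s) of x with (x - x)
  => ( 5 * z ) >= 8
stmt 4: z := x - z  -- replace 1 occurrence(s) of z with (x - z)
  => ( 5 * ( x - z ) ) >= 8
stmt 3: y := y * 9  -- replace 0 occurrence(s) of y with (y * 9)
  => ( 5 * ( x - z ) ) >= 8
stmt 2: y := y + x  -- replace 0 occurrence(s) of y with (y + x)
  => ( 5 * ( x - z ) ) >= 8
stmt 1: x := 4 + y  -- replace 1 occurrence(s) of x with (4 + y)
  => ( 5 * ( ( 4 + y ) - z ) ) >= 8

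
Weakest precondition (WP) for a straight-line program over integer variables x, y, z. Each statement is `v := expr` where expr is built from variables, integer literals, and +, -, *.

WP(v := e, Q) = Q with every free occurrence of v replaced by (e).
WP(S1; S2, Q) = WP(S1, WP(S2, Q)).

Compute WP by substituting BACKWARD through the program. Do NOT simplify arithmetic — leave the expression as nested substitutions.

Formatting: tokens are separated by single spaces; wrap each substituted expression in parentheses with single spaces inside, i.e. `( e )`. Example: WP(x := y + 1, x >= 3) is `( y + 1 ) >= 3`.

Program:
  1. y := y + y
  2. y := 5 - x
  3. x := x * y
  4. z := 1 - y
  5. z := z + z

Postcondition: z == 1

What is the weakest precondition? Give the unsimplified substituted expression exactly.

post: z == 1
stmt 5: z := z + z  -- replace 1 occurrence(s) of z with (z + z)
  => ( z + z ) == 1
stmt 4: z := 1 - y  -- replace 2 occurrence(s) of z with (1 - y)
  => ( ( 1 - y ) + ( 1 - y ) ) == 1
stmt 3: x := x * y  -- replace 0 occurrence(s) of x with (x * y)
  => ( ( 1 - y ) + ( 1 - y ) ) == 1
stmt 2: y := 5 - x  -- replace 2 occurrence(s) of y with (5 - x)
  => ( ( 1 - ( 5 - x ) ) + ( 1 - ( 5 - x ) ) ) == 1
stmt 1: y := y + y  -- replace 0 occurrence(s) of y with (y + y)
  => ( ( 1 - ( 5 - x ) ) + ( 1 - ( 5 - x ) ) ) == 1

Answer: ( ( 1 - ( 5 - x ) ) + ( 1 - ( 5 - x ) ) ) == 1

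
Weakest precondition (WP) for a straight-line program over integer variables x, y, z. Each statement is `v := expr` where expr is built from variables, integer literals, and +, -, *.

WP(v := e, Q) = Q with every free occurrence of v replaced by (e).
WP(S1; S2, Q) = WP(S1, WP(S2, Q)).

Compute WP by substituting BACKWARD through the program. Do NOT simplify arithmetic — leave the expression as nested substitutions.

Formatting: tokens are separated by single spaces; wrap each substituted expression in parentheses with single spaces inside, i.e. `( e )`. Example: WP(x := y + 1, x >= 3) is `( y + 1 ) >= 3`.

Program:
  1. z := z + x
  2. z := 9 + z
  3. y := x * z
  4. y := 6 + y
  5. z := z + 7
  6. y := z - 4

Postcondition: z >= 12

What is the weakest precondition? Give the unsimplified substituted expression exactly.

post: z >= 12
stmt 6: y := z - 4  -- replace 0 occurrence(s) of y with (z - 4)
  => z >= 12
stmt 5: z := z + 7  -- replace 1 occurrence(s) of z with (z + 7)
  => ( z + 7 ) >= 12
stmt 4: y := 6 + y  -- replace 0 occurrence(s) of y with (6 + y)
  => ( z + 7 ) >= 12
stmt 3: y := x * z  -- replace 0 occurrence(s) of y with (x * z)
  => ( z + 7 ) >= 12
stmt 2: z := 9 + z  -- replace 1 occurrence(s) of z with (9 + z)
  => ( ( 9 + z ) + 7 ) >= 12
stmt 1: z := z + x  -- replace 1 occurrence(s) of z with (z + x)
  => ( ( 9 + ( z + x ) ) + 7 ) >= 12

Answer: ( ( 9 + ( z + x ) ) + 7 ) >= 12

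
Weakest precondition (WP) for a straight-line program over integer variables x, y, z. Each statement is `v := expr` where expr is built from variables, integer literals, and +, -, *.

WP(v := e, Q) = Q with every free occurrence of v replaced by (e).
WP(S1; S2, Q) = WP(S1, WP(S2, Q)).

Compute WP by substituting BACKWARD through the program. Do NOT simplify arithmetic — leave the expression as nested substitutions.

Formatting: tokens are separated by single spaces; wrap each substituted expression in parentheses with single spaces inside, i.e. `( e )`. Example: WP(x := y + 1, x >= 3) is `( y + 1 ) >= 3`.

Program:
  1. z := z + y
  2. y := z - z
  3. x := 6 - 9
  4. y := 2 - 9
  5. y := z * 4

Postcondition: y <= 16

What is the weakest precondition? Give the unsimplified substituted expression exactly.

post: y <= 16
stmt 5: y := z * 4  -- replace 1 occurrence(s) of y with (z * 4)
  => ( z * 4 ) <= 16
stmt 4: y := 2 - 9  -- replace 0 occurrence(s) of y with (2 - 9)
  => ( z * 4 ) <= 16
stmt 3: x := 6 - 9  -- replace 0 occurrence(s) of x with (6 - 9)
  => ( z * 4 ) <= 16
stmt 2: y := z - z  -- replace 0 occurrence(s) of y with (z - z)
  => ( z * 4 ) <= 16
stmt 1: z := z + y  -- replace 1 occurrence(s) of z with (z + y)
  => ( ( z + y ) * 4 ) <= 16

Answer: ( ( z + y ) * 4 ) <= 16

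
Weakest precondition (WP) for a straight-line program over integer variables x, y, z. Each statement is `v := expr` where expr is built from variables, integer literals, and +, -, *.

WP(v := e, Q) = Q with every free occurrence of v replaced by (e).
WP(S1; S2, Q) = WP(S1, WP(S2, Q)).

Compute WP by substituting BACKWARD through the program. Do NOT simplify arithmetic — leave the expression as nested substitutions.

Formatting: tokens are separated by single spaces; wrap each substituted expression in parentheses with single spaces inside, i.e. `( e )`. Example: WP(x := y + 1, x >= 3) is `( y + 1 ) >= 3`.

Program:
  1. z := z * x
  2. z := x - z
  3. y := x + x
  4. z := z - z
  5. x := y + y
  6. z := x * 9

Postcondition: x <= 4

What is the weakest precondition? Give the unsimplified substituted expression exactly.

post: x <= 4
stmt 6: z := x * 9  -- replace 0 occurrence(s) of z with (x * 9)
  => x <= 4
stmt 5: x := y + y  -- replace 1 occurrence(s) of x with (y + y)
  => ( y + y ) <= 4
stmt 4: z := z - z  -- replace 0 occurrence(s) of z with (z - z)
  => ( y + y ) <= 4
stmt 3: y := x + x  -- replace 2 occurrence(s) of y with (x + x)
  => ( ( x + x ) + ( x + x ) ) <= 4
stmt 2: z := x - z  -- replace 0 occurrence(s) of z with (x - z)
  => ( ( x + x ) + ( x + x ) ) <= 4
stmt 1: z := z * x  -- replace 0 occurrence(s) of z with (z * x)
  => ( ( x + x ) + ( x + x ) ) <= 4

Answer: ( ( x + x ) + ( x + x ) ) <= 4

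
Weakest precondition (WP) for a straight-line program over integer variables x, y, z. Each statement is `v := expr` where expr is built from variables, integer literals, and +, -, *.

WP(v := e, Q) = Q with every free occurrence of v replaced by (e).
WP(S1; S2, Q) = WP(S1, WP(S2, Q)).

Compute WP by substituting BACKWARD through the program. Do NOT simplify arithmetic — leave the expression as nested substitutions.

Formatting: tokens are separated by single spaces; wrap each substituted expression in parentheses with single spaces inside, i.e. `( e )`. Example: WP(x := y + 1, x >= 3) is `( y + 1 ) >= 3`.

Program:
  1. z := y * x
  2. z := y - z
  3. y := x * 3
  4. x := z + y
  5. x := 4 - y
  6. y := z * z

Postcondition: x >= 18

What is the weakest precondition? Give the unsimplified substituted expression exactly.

post: x >= 18
stmt 6: y := z * z  -- replace 0 occurrence(s) of y with (z * z)
  => x >= 18
stmt 5: x := 4 - y  -- replace 1 occurrence(s) of x with (4 - y)
  => ( 4 - y ) >= 18
stmt 4: x := z + y  -- replace 0 occurrence(s) of x with (z + y)
  => ( 4 - y ) >= 18
stmt 3: y := x * 3  -- replace 1 occurrence(s) of y with (x * 3)
  => ( 4 - ( x * 3 ) ) >= 18
stmt 2: z := y - z  -- replace 0 occurrence(s) of z with (y - z)
  => ( 4 - ( x * 3 ) ) >= 18
stmt 1: z := y * x  -- replace 0 occurrence(s) of z with (y * x)
  => ( 4 - ( x * 3 ) ) >= 18

Answer: ( 4 - ( x * 3 ) ) >= 18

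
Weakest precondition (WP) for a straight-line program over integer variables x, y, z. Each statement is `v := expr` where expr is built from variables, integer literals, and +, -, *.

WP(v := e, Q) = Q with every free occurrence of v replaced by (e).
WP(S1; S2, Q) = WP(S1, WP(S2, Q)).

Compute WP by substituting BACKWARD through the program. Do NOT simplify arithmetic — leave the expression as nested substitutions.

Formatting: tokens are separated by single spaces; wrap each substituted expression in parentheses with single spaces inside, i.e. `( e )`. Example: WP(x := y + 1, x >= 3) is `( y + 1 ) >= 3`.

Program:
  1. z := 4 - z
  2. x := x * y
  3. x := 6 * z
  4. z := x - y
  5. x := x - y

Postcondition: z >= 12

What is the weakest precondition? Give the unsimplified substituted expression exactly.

Answer: ( ( 6 * ( 4 - z ) ) - y ) >= 12

Derivation:
post: z >= 12
stmt 5: x := x - y  -- replace 0 occurrence(s) of x with (x - y)
  => z >= 12
stmt 4: z := x - y  -- replace 1 occurrence(s) of z with (x - y)
  => ( x - y ) >= 12
stmt 3: x := 6 * z  -- replace 1 occurrence(s) of x with (6 * z)
  => ( ( 6 * z ) - y ) >= 12
stmt 2: x := x * y  -- replace 0 occurrence(s) of x with (x * y)
  => ( ( 6 * z ) - y ) >= 12
stmt 1: z := 4 - z  -- replace 1 occurrence(s) of z with (4 - z)
  => ( ( 6 * ( 4 - z ) ) - y ) >= 12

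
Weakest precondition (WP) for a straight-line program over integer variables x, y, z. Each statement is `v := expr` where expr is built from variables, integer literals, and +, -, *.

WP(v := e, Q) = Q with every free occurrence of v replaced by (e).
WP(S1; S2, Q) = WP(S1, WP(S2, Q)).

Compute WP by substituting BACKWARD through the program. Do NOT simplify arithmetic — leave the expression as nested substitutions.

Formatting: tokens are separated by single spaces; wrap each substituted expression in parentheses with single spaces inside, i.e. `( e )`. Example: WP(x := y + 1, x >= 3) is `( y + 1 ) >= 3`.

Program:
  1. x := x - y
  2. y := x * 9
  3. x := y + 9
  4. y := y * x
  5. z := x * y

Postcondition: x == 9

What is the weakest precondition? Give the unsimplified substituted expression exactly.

Answer: ( ( ( x - y ) * 9 ) + 9 ) == 9

Derivation:
post: x == 9
stmt 5: z := x * y  -- replace 0 occurrence(s) of z with (x * y)
  => x == 9
stmt 4: y := y * x  -- replace 0 occurrence(s) of y with (y * x)
  => x == 9
stmt 3: x := y + 9  -- replace 1 occurrence(s) of x with (y + 9)
  => ( y + 9 ) == 9
stmt 2: y := x * 9  -- replace 1 occurrence(s) of y with (x * 9)
  => ( ( x * 9 ) + 9 ) == 9
stmt 1: x := x - y  -- replace 1 occurrence(s) of x with (x - y)
  => ( ( ( x - y ) * 9 ) + 9 ) == 9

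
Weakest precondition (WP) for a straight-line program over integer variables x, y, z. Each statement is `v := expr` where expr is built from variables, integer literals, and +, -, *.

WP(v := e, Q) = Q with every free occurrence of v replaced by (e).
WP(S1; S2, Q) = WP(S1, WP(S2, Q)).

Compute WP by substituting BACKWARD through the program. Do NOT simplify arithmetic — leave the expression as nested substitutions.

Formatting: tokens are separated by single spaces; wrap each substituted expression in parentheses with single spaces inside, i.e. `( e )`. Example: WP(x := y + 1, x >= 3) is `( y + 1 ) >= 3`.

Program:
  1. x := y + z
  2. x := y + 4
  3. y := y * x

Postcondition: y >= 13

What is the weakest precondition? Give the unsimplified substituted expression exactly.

Answer: ( y * ( y + 4 ) ) >= 13

Derivation:
post: y >= 13
stmt 3: y := y * x  -- replace 1 occurrence(s) of y with (y * x)
  => ( y * x ) >= 13
stmt 2: x := y + 4  -- replace 1 occurrence(s) of x with (y + 4)
  => ( y * ( y + 4 ) ) >= 13
stmt 1: x := y + z  -- replace 0 occurrence(s) of x with (y + z)
  => ( y * ( y + 4 ) ) >= 13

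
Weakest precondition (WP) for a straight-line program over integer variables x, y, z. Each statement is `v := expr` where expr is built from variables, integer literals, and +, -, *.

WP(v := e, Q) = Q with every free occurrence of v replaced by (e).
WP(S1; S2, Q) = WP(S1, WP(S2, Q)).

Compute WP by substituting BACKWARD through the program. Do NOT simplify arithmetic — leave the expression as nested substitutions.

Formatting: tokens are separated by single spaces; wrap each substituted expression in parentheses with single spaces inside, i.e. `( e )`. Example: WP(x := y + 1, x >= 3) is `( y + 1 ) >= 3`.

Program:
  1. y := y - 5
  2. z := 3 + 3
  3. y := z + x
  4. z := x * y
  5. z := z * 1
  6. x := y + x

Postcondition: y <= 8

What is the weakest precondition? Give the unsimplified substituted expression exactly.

post: y <= 8
stmt 6: x := y + x  -- replace 0 occurrence(s) of x with (y + x)
  => y <= 8
stmt 5: z := z * 1  -- replace 0 occurrence(s) of z with (z * 1)
  => y <= 8
stmt 4: z := x * y  -- replace 0 occurrence(s) of z with (x * y)
  => y <= 8
stmt 3: y := z + x  -- replace 1 occurrence(s) of y with (z + x)
  => ( z + x ) <= 8
stmt 2: z := 3 + 3  -- replace 1 occurrence(s) of z with (3 + 3)
  => ( ( 3 + 3 ) + x ) <= 8
stmt 1: y := y - 5  -- replace 0 occurrence(s) of y with (y - 5)
  => ( ( 3 + 3 ) + x ) <= 8

Answer: ( ( 3 + 3 ) + x ) <= 8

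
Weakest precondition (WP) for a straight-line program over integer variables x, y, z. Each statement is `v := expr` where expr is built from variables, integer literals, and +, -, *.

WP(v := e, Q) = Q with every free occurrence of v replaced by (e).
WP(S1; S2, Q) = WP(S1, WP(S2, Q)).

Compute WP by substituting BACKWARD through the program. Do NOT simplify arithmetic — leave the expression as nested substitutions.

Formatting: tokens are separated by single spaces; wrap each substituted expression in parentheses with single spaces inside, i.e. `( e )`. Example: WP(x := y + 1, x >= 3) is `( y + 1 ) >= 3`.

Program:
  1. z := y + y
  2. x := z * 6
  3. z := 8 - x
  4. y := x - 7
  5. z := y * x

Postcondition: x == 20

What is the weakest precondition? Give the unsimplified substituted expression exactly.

post: x == 20
stmt 5: z := y * x  -- replace 0 occurrence(s) of z with (y * x)
  => x == 20
stmt 4: y := x - 7  -- replace 0 occurrence(s) of y with (x - 7)
  => x == 20
stmt 3: z := 8 - x  -- replace 0 occurrence(s) of z with (8 - x)
  => x == 20
stmt 2: x := z * 6  -- replace 1 occurrence(s) of x with (z * 6)
  => ( z * 6 ) == 20
stmt 1: z := y + y  -- replace 1 occurrence(s) of z with (y + y)
  => ( ( y + y ) * 6 ) == 20

Answer: ( ( y + y ) * 6 ) == 20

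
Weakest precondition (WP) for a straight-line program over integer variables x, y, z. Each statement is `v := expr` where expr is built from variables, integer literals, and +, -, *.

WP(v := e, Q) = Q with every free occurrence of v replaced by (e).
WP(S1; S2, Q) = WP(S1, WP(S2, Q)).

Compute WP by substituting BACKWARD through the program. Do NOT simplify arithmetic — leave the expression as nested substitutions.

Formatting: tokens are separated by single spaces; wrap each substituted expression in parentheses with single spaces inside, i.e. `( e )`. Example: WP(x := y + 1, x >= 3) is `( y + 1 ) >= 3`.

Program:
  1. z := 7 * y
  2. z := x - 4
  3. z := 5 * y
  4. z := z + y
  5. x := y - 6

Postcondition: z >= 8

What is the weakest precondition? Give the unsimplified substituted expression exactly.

post: z >= 8
stmt 5: x := y - 6  -- replace 0 occurrence(s) of x with (y - 6)
  => z >= 8
stmt 4: z := z + y  -- replace 1 occurrence(s) of z with (z + y)
  => ( z + y ) >= 8
stmt 3: z := 5 * y  -- replace 1 occurrence(s) of z with (5 * y)
  => ( ( 5 * y ) + y ) >= 8
stmt 2: z := x - 4  -- replace 0 occurrence(s) of z with (x - 4)
  => ( ( 5 * y ) + y ) >= 8
stmt 1: z := 7 * y  -- replace 0 occurrence(s) of z with (7 * y)
  => ( ( 5 * y ) + y ) >= 8

Answer: ( ( 5 * y ) + y ) >= 8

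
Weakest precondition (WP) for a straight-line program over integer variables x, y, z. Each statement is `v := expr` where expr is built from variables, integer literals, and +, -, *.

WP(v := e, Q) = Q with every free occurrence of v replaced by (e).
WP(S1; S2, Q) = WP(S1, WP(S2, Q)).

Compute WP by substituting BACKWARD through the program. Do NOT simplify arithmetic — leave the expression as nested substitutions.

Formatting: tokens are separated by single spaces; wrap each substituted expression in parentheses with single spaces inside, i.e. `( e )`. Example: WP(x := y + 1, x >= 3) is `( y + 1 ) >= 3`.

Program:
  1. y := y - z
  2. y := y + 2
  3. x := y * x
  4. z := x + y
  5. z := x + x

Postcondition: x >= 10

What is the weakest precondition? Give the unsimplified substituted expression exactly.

post: x >= 10
stmt 5: z := x + x  -- replace 0 occurrence(s) of z with (x + x)
  => x >= 10
stmt 4: z := x + y  -- replace 0 occurrence(s) of z with (x + y)
  => x >= 10
stmt 3: x := y * x  -- replace 1 occurrence(s) of x with (y * x)
  => ( y * x ) >= 10
stmt 2: y := y + 2  -- replace 1 occurrence(s) of y with (y + 2)
  => ( ( y + 2 ) * x ) >= 10
stmt 1: y := y - z  -- replace 1 occurrence(s) of y with (y - z)
  => ( ( ( y - z ) + 2 ) * x ) >= 10

Answer: ( ( ( y - z ) + 2 ) * x ) >= 10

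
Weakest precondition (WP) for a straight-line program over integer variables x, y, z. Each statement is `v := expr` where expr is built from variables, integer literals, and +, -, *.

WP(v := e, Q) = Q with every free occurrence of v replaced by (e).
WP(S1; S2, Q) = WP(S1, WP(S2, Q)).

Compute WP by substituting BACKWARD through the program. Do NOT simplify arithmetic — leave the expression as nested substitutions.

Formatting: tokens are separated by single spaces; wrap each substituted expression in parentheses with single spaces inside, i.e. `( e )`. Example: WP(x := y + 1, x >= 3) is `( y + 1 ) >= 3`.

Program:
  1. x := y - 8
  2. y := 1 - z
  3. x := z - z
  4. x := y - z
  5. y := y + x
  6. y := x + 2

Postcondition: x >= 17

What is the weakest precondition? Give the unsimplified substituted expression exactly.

Answer: ( ( 1 - z ) - z ) >= 17

Derivation:
post: x >= 17
stmt 6: y := x + 2  -- replace 0 occurrence(s) of y with (x + 2)
  => x >= 17
stmt 5: y := y + x  -- replace 0 occurrence(s) of y with (y + x)
  => x >= 17
stmt 4: x := y - z  -- replace 1 occurrence(s) of x with (y - z)
  => ( y - z ) >= 17
stmt 3: x := z - z  -- replace 0 occurrence(s) of x with (z - z)
  => ( y - z ) >= 17
stmt 2: y := 1 - z  -- replace 1 occurrence(s) of y with (1 - z)
  => ( ( 1 - z ) - z ) >= 17
stmt 1: x := y - 8  -- replace 0 occurrence(s) of x with (y - 8)
  => ( ( 1 - z ) - z ) >= 17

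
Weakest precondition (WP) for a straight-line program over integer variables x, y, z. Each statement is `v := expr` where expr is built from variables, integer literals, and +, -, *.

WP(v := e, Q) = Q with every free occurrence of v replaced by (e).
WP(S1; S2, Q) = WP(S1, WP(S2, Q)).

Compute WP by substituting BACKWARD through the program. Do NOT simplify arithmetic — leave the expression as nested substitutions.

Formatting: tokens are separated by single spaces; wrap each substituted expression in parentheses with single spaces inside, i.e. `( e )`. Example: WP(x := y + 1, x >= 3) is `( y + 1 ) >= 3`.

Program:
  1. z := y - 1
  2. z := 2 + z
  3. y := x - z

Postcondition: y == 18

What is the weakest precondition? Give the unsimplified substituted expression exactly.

post: y == 18
stmt 3: y := x - z  -- replace 1 occurrence(s) of y with (x - z)
  => ( x - z ) == 18
stmt 2: z := 2 + z  -- replace 1 occurrence(s) of z with (2 + z)
  => ( x - ( 2 + z ) ) == 18
stmt 1: z := y - 1  -- replace 1 occurrence(s) of z with (y - 1)
  => ( x - ( 2 + ( y - 1 ) ) ) == 18

Answer: ( x - ( 2 + ( y - 1 ) ) ) == 18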